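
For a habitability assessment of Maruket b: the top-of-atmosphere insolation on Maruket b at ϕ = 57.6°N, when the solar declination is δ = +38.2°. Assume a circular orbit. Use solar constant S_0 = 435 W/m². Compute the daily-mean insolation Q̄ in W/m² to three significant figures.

Q̄ ≈ 227 W/m²

cos h₀ = −tan(+57.6°) tan(+38.200°) = -1.2400 ≤ −1 ⇒ polar day, h₀ = π.
Bracket: h₀ sin ϕ sin δ + cos ϕ cos δ sin h₀ = 3.1416×0.84433×0.61841 + 0.53583×0.78586×0.00000 = 1.640362 + 0.000000 = 1.640362.
Q̄ = (S_0/π) × [bracket] = (435/π) × 1.640362 = 227.1 W/m².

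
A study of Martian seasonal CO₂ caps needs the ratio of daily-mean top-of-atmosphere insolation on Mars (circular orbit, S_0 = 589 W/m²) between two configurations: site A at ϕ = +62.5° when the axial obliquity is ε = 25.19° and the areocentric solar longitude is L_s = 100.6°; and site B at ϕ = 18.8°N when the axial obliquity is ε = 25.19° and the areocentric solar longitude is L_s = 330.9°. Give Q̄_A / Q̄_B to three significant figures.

Q̄_A / Q̄_B ≈ 1.43

— Configuration A (ϕ=+62.5°):
sin δ = sin 25.19° × sin 100.6° = 0.41836, so δ = +24.731°.
cos h₀ = −tan(+62.5°) tan(+24.731°) = -0.8848, h₀ = 2.6569 rad.
Bracket: h₀ sin ϕ sin δ + cos ϕ cos δ sin h₀ = 2.6569×0.88701×0.41836 + 0.46175×0.90828×0.46595 = 0.985948 + 0.195419 = 1.181367.
Q̄ = (S_0/π) × [bracket] = (589/π) × 1.181367 = 221.49 W/m².
— Configuration B (ϕ=+18.8°):
sin δ = sin 25.19° × sin 330.9° = -0.20699, so δ = -11.946°.
cos h₀ = −tan(+18.8°) tan(-11.946°) = 0.0720, h₀ = 1.4987 rad.
Bracket: h₀ sin ϕ sin δ + cos ϕ cos δ sin h₀ = 1.4987×0.32227×-0.20699 + 0.94665×0.97834×0.99740 = -0.099973 + 0.923738 = 0.823765.
Q̄ = (S_0/π) × [bracket] = (589/π) × 0.823765 = 154.44 W/m².
Ratio Q̄_A / Q̄_B = 221.49 / 154.44 = 1.434.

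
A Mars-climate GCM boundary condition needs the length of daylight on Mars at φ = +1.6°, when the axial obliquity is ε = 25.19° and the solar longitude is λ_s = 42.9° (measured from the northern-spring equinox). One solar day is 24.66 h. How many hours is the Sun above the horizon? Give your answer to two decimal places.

12.40 h

Solar declination: sin δ = sin ε · sin λ_s = sin 25.19° × sin 42.9° = 0.28973, so δ = +16.842°.
cos H₀ = −tan φ · tan δ = −tan(+1.6°) × tan(+16.842°) = -0.0085, so H₀ = 1.5793 rad = 90.48°.
Daylight = 2H₀/(2π) × 24.66 h = (1.5793/π) × 24.66 = 12.40 h.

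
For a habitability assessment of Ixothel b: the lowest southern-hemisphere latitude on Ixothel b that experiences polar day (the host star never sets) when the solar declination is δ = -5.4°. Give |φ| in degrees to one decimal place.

|φ| = 84.6°

Polar day requires cos H₀ = −tan φ tan δ ≤ −1, i.e. tan φ tan δ ≥ 1.
The boundary is |tan φ| · |tan δ| = 1, so |φ| = 90° − |δ| = 90° − 5.4° = 84.6° in the southern hemisphere.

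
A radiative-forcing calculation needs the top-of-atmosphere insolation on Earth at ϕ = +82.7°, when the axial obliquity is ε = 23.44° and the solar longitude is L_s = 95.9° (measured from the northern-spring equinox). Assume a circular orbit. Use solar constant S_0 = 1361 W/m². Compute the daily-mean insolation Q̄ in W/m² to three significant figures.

Solar declination: sin δ = sin ε · sin L_s = sin 23.44° × sin 95.9° = 0.39568, so δ = +23.308°.
cos h₀ = −tan(+82.7°) tan(+23.308°) = -3.3633 ≤ −1 ⇒ polar day, h₀ = π.
Bracket: h₀ sin ϕ sin δ + cos ϕ cos δ sin h₀ = 3.1416×0.99189×0.39568 + 0.12706×0.91839×0.00000 = 1.232987 + 0.000000 = 1.232987.
Q̄ = (S_0/π) × [bracket] = (1361/π) × 1.232987 = 534.2 W/m².

Q̄ ≈ 534 W/m²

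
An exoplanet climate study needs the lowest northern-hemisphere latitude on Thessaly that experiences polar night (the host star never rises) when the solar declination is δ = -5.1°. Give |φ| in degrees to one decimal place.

Polar night requires cos H₀ = −tan φ tan δ ≥ 1, i.e. tan φ tan δ ≤ −1.
The boundary is |tan φ| · |tan δ| = 1, so |φ| = 90° − |δ| = 90° − 5.1° = 84.9° in the northern hemisphere.

|φ| = 84.9°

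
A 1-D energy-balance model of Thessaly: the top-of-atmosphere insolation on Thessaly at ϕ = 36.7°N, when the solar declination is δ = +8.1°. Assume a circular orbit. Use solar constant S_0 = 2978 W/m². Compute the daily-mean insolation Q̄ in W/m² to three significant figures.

cos h₀ = −tan(+36.7°) tan(+8.100°) = -0.1061, h₀ = 1.6771 rad.
Bracket: h₀ sin ϕ sin δ + cos ϕ cos δ sin h₀ = 1.6771×0.59763×0.14090 + 0.80178×0.99002×0.99436 = 0.141222 + 0.789301 = 0.930523.
Q̄ = (S_0/π) × [bracket] = (2978/π) × 0.930523 = 882.1 W/m².

Q̄ ≈ 882 W/m²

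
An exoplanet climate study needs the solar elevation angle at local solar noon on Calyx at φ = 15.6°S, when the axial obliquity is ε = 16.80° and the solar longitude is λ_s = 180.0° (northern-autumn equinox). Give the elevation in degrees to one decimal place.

74.4°

Solar declination: sin δ = sin ε · sin λ_s = sin 16.80° × sin 180.0° = 0.00000, so δ = +0.000°.
At local noon the hour angle is zero, so the zenith angle equals |φ − δ| = |-15.6° − (+0.000°)| = 15.600°.
Elevation = 90° − 15.600° = 74.4°.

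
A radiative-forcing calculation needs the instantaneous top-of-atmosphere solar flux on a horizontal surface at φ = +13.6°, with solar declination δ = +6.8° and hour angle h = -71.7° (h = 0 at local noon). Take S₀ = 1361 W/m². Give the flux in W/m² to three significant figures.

cos θ_z = sin φ sin δ + cos φ cos δ cos h = 0.027842 + 0.303042 = 0.330884.
Flux = S₀ · cos θ_z = 1361 × 0.330884 = 450.3 W/m².

450 W/m²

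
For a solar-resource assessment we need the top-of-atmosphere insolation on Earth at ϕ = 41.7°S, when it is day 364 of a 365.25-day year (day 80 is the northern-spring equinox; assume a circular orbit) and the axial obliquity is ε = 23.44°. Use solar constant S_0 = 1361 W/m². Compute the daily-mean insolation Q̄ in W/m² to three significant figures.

Q̄ ≈ 497 W/m²

Solar longitude: L_s = 360° × (364 − 80)/365.25 = 279.918°.
sin δ = sin 23.44° × sin 279.918° = -0.39184, so δ = -23.069°.
cos h₀ = −tan(-41.7°) tan(-23.069°) = -0.3795, h₀ = 1.9600 rad.
Bracket: h₀ sin ϕ sin δ + cos ϕ cos δ sin h₀ = 1.9600×-0.66523×-0.39184 + 0.74664×0.92003×0.92521 = 0.510901 + 0.635556 = 1.146457.
Q̄ = (S_0/π) × [bracket] = (1361/π) × 1.146457 = 496.7 W/m².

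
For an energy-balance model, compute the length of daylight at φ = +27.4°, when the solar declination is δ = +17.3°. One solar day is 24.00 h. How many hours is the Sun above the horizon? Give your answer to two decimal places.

13.24 h

cos H₀ = −tan φ · tan δ = −tan(+27.4°) × tan(+17.300°) = -0.1614, so H₀ = 1.7330 rad = 99.29°.
Daylight = 2H₀/(2π) × 24.00 h = (1.7330/π) × 24.00 = 13.24 h.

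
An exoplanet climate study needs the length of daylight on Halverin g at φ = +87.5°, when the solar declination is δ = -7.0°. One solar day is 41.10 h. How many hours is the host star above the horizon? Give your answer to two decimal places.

0.00 h

cos H₀ = −tan φ · tan δ = 2.8122 ≥ 1, so the host star never rises (polar night) and H₀ = 0.
Daylight = 2H₀/(2π) × 41.10 h = (0.0000/π) × 41.10 = 0.00 h.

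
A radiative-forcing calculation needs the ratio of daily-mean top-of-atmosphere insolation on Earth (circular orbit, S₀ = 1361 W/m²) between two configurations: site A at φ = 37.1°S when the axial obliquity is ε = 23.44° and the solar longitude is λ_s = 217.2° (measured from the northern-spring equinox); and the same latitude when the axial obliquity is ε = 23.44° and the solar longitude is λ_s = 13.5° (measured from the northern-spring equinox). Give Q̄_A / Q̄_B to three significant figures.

Q̄_A / Q̄_B ≈ 1.43

— Configuration A (φ=-37.1°):
Solar declination: sin δ = sin ε · sin λ_s = sin 23.44° × sin 217.2° = -0.24050, so δ = -13.916°.
cos H₀ = −tan(-37.1°) tan(-13.916°) = -0.1874, H₀ = 1.7593 rad.
Bracket: H₀ sin φ sin δ + cos φ cos δ sin H₀ = 1.7593×-0.60321×-0.24050 + 0.79758×0.97065×0.98229 = 0.255225 + 0.760460 = 1.015685.
Q̄ = (S₀/π) × [bracket] = (1361/π) × 1.015685 = 440.01 W/m².
— Configuration B (φ=-37.1°):
Solar declination: sin δ = sin ε · sin λ_s = sin 23.44° × sin 13.5° = 0.09286, so δ = +5.328°.
cos H₀ = −tan(-37.1°) tan(+5.328°) = 0.0705, H₀ = 1.5002 rad.
Bracket: H₀ sin φ sin δ + cos φ cos δ sin H₀ = 1.5002×-0.60321×0.09286 + 0.79758×0.99568×0.99751 = -0.084032 + 0.792157 = 0.708125.
Q̄ = (S₀/π) × [bracket] = (1361/π) × 0.708125 = 306.77 W/m².
Ratio Q̄_A / Q̄_B = 440.01 / 306.77 = 1.434.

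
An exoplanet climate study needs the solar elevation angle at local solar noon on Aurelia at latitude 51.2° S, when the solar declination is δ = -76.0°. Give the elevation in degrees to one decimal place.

At local noon the hour angle is zero, so the zenith angle equals |ϕ − δ| = |-51.2° − (-76.000°)| = 24.800°.
Elevation = 90° − 24.800° = 65.2°.

65.2°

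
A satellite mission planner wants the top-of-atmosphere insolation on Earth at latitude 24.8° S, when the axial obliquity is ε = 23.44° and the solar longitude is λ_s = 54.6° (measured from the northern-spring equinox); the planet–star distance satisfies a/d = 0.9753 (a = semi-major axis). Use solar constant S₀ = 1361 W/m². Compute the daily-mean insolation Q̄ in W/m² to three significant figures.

Q̄ ≈ 270 W/m²

Solar declination: sin δ = sin ε · sin λ_s = sin 23.44° × sin 54.6° = 0.32425, so δ = +18.920°.
cos H₀ = −tan(-24.8°) tan(+18.920°) = 0.1584, H₀ = 1.4117 rad.
Bracket: H₀ sin φ sin δ + cos φ cos δ sin H₀ = 1.4117×-0.41945×0.32425 + 0.90778×0.94597×0.98738 = -0.192001 + 0.847895 = 0.655894.
Inverse-square distance factor (a/d)² = 0.9753² = 0.951210.
Q̄ = (S₀/π) × 0.951210 × [bracket] = (1361/π) × 0.951210 × 0.655894 = 270.3 W/m².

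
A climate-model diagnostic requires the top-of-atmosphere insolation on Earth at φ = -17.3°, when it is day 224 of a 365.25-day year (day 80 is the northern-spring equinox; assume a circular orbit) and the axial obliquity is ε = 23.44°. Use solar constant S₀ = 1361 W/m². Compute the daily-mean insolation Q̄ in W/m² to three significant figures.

Solar longitude: λ_s = 360° × (224 − 80)/365.25 = 141.930°.
sin δ = sin 23.44° × sin 141.930° = 0.24528, so δ = +14.199°.
cos H₀ = −tan(-17.3°) tan(+14.199°) = 0.0788, H₀ = 1.4919 rad.
Bracket: H₀ sin φ sin δ + cos φ cos δ sin H₀ = 1.4919×-0.29737×0.24528 + 0.95476×0.96945×0.99689 = -0.108818 + 0.922713 = 0.813895.
Q̄ = (S₀/π) × [bracket] = (1361/π) × 0.813895 = 352.6 W/m².

Q̄ ≈ 353 W/m²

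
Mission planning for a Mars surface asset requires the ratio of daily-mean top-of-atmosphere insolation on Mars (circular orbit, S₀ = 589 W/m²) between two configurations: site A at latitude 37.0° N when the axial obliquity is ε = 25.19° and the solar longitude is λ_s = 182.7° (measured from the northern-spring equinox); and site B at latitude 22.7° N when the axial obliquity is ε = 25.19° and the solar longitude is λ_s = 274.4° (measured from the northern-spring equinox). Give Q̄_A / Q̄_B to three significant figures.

— Configuration A (φ=+37.0°):
Solar declination: sin δ = sin ε · sin λ_s = sin 25.19° × sin 182.7° = -0.02005, so δ = -1.149°.
cos H₀ = −tan(+37.0°) tan(-1.149°) = 0.0151, H₀ = 1.5557 rad.
Bracket: H₀ sin φ sin δ + cos φ cos δ sin H₀ = 1.5557×0.60182×-0.02005 + 0.79864×0.99980×0.99989 = -0.018772 + 0.798392 = 0.779620.
Q̄ = (S₀/π) × [bracket] = (589/π) × 0.779620 = 146.17 W/m².
— Configuration B (φ=+22.7°):
Solar declination: sin δ = sin ε · sin λ_s = sin 25.19° × sin 274.4° = -0.42437, so δ = -25.111°.
cos H₀ = −tan(+22.7°) tan(-25.111°) = 0.1960, H₀ = 1.3735 rad.
Bracket: H₀ sin φ sin δ + cos φ cos δ sin H₀ = 1.3735×0.38591×-0.42437 + 0.92254×0.90549×0.98059 = -0.224936 + 0.819137 = 0.594201.
Q̄ = (S₀/π) × [bracket] = (589/π) × 0.594201 = 111.40 W/m².
Ratio Q̄_A / Q̄_B = 146.17 / 111.40 = 1.312.

Q̄_A / Q̄_B ≈ 1.31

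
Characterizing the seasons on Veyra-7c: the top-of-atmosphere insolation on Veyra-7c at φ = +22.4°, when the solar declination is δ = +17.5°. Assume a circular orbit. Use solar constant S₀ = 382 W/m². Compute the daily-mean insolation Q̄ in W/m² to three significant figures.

Q̄ ≈ 130 W/m²

cos H₀ = −tan(+22.4°) tan(+17.500°) = -0.1300, H₀ = 1.7011 rad.
Bracket: H₀ sin φ sin δ + cos φ cos δ sin H₀ = 1.7011×0.38107×0.30071 + 0.92455×0.95372×0.99152 = 0.194932 + 0.874284 = 1.069216.
Q̄ = (S₀/π) × [bracket] = (382/π) × 1.069216 = 130.0 W/m².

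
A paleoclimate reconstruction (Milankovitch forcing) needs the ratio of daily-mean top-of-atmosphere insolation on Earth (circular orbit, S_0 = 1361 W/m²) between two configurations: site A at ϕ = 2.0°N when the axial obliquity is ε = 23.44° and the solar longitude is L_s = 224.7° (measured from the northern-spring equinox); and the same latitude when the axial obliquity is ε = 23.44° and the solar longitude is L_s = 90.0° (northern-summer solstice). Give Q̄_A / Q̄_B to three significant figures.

— Configuration A (ϕ=+2.0°):
Solar declination: sin δ = sin ε · sin L_s = sin 23.44° × sin 224.7° = -0.27980, so δ = -16.248°.
cos h₀ = −tan(+2.0°) tan(-16.248°) = 0.0102, h₀ = 1.5606 rad.
Bracket: h₀ sin ϕ sin δ + cos ϕ cos δ sin h₀ = 1.5606×0.03490×-0.27980 + 0.99939×0.96006×0.99995 = -0.015239 + 0.959426 = 0.944187.
Q̄ = (S_0/π) × [bracket] = (1361/π) × 0.944187 = 409.04 W/m².
— Configuration B (ϕ=+2.0°):
Solar declination: sin δ = sin ε · sin L_s = sin 23.44° × sin 90.0° = 0.39779, so δ = +23.440°.
cos h₀ = −tan(+2.0°) tan(+23.440°) = -0.0151, h₀ = 1.5859 rad.
Bracket: h₀ sin ϕ sin δ + cos ϕ cos δ sin h₀ = 1.5859×0.03490×0.39779 + 0.99939×0.91748×0.99989 = 0.022017 + 0.916819 = 0.938836.
Q̄ = (S_0/π) × [bracket] = (1361/π) × 0.938836 = 406.72 W/m².
Ratio Q̄_A / Q̄_B = 409.04 / 406.72 = 1.006.

Q̄_A / Q̄_B ≈ 1.01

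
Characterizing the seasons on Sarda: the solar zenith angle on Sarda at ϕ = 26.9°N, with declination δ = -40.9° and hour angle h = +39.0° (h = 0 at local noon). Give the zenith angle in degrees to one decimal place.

θ_z = 76.8°

cos θ_z = sin ϕ sin δ + cos ϕ cos δ cos h = -0.296227 + 0.523849 = 0.227622.
θ_z = arccos(0.227622) = 76.8°.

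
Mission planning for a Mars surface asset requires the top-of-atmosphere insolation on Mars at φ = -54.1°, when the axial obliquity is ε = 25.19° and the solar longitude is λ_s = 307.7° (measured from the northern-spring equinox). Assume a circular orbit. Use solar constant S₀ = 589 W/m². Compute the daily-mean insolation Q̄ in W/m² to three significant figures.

Q̄ ≈ 197 W/m²

Solar declination: sin δ = sin ε · sin λ_s = sin 25.19° × sin 307.7° = -0.33676, so δ = -19.680°.
cos H₀ = −tan(-54.1°) tan(-19.680°) = -0.4941, H₀ = 2.0876 rad.
Bracket: H₀ sin φ sin δ + cos φ cos δ sin H₀ = 2.0876×-0.81004×-0.33676 + 0.58637×0.94159×0.86942 = 0.569474 + 0.480024 = 1.049498.
Q̄ = (S₀/π) × [bracket] = (589/π) × 1.049498 = 196.8 W/m².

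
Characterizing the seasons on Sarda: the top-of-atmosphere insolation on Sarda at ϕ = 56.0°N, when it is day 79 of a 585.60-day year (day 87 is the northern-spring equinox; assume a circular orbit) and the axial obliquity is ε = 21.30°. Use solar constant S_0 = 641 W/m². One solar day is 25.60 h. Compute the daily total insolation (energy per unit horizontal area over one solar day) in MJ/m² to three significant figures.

9.76 MJ/m²

Solar longitude: L_s = 360° × (79 − 87)/585.60 = -4.918°, i.e. -4.918° + 360° = 355.082°.
sin δ = sin 21.30° × sin 355.082° = -0.03114, so δ = -1.785°.
cos h₀ = −tan(+56.0°) tan(-1.785°) = 0.0462, h₀ = 1.5246 rad.
Bracket: h₀ sin ϕ sin δ + cos ϕ cos δ sin h₀ = 1.5246×0.82904×-0.03114 + 0.55919×0.99951×0.99893 = -0.039360 + 0.558318 = 0.518958.
Q̄ = (S_0/π) × [bracket] = (641/π) × 0.518958 = 105.89 W/m².
Daily total = Q̄ × 25.60 h × 3600 s/h = 105.89 × 25.60 × 3600 / 10⁶ = 9.759 MJ/m².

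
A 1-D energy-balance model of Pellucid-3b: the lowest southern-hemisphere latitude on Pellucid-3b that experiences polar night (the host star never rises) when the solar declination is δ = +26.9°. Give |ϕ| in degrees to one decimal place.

Polar night requires cos h₀ = −tan ϕ tan δ ≥ 1, i.e. tan ϕ tan δ ≤ −1.
The boundary is |tan ϕ| · |tan δ| = 1, so |ϕ| = 90° − |δ| = 90° − 26.9° = 63.1° in the southern hemisphere.

|ϕ| = 63.1°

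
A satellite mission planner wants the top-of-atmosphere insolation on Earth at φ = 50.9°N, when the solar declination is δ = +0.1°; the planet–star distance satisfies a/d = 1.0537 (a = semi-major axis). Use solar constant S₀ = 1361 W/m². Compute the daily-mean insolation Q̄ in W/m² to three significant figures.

Q̄ ≈ 304 W/m²

cos H₀ = −tan(+50.9°) tan(+0.100°) = -0.0021, H₀ = 1.5729 rad.
Bracket: H₀ sin φ sin δ + cos φ cos δ sin H₀ = 1.5729×0.77605×0.00175 + 0.63068×1.00000×1.00000 = 0.002136 + 0.630680 = 0.632816.
Inverse-square distance factor (a/d)² = 1.0537² = 1.110284.
Q̄ = (S₀/π) × 1.110284 × [bracket] = (1361/π) × 1.110284 × 0.632816 = 304.4 W/m².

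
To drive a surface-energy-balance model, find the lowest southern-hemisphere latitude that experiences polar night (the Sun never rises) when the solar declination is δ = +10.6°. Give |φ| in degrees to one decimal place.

Polar night requires cos H₀ = −tan φ tan δ ≥ 1, i.e. tan φ tan δ ≤ −1.
The boundary is |tan φ| · |tan δ| = 1, so |φ| = 90° − |δ| = 90° − 10.6° = 79.4° in the southern hemisphere.

|φ| = 79.4°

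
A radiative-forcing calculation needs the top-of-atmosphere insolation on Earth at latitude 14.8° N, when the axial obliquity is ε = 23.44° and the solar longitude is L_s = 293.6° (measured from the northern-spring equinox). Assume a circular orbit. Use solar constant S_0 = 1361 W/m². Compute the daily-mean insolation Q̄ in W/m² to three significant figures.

Q̄ ≈ 329 W/m²

Solar declination: sin δ = sin ε · sin L_s = sin 23.44° × sin 293.6° = -0.36452, so δ = -21.378°.
cos h₀ = −tan(+14.8°) tan(-21.378°) = 0.1034, h₀ = 1.4672 rad.
Bracket: h₀ sin ϕ sin δ + cos ϕ cos δ sin h₀ = 1.4672×0.25545×-0.36452 + 0.96682×0.93120×0.99464 = -0.136621 + 0.895477 = 0.758856.
Q̄ = (S_0/π) × [bracket] = (1361/π) × 0.758856 = 328.8 W/m².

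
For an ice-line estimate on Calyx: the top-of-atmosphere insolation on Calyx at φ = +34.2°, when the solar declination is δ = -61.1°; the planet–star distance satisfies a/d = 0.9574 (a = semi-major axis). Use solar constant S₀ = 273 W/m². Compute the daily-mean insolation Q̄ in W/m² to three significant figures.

Q̄ ≈ 0.00 W/m²

cos H₀ = −tan(+34.2°) tan(-61.100°) = 1.2311 ≥ 1 ⇒ polar night, H₀ = 0 and Q̄ = 0.
Inverse-square distance factor (a/d)² = 0.9574² = 0.916615.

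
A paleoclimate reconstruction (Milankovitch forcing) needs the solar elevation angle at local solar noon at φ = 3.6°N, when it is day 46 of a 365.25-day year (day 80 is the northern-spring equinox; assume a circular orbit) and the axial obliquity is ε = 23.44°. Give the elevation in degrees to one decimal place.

73.7°

Solar longitude: λ_s = 360° × (46 − 80)/365.25 = -33.511°, i.e. -33.511° + 360° = 326.489°.
sin δ = sin 23.44° × sin 326.489° = -0.21962, so δ = -12.687°.
At local noon the hour angle is zero, so the zenith angle equals |φ − δ| = |+3.6° − (-12.687°)| = 16.287°.
Elevation = 90° − 16.287° = 73.7°.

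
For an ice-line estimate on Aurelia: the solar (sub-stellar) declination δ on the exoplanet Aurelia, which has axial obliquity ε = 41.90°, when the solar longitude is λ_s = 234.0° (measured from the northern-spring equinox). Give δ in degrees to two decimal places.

δ = -32.70°

sin δ = sin ε · sin λ_s = sin 41.90° × sin 234.0° = -0.540288.
δ = arcsin(-0.540288) = -32.70°.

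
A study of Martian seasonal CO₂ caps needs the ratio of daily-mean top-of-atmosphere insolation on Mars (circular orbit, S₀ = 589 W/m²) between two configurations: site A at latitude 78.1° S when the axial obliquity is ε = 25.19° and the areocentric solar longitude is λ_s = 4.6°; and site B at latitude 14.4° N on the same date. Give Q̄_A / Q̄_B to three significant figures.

Q̄_A / Q̄_B ≈ 0.159

— Configuration A (φ=-78.1°):
sin δ = sin 25.19° × sin 4.6° = 0.03413, so δ = +1.956°.
cos H₀ = −tan(-78.1°) tan(+1.956°) = 0.1621, H₀ = 1.4080 rad.
Bracket: H₀ sin φ sin δ + cos φ cos δ sin H₀ = 1.4080×-0.97851×0.03413 + 0.20620×0.99942×0.98678 = -0.047022 + 0.203356 = 0.156334.
Q̄ = (S₀/π) × [bracket] = (589/π) × 0.156334 = 29.310 W/m².
— Configuration B (φ=+14.4°):
cos H₀ = −tan(+14.4°) tan(+1.956°) = -0.0088, H₀ = 1.5796 rad.
Bracket: H₀ sin φ sin δ + cos φ cos δ sin H₀ = 1.5796×0.24869×0.03413 + 0.96858×0.99942×0.99996 = 0.013407 + 0.967980 = 0.981387.
Q̄ = (S₀/π) × [bracket] = (589/π) × 0.981387 = 183.99 W/m².
Ratio Q̄_A / Q̄_B = 29.310 / 183.99 = 0.1593.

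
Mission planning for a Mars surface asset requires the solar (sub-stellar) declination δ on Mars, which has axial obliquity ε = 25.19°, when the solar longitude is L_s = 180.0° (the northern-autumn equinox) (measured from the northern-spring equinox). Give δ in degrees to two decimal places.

δ = +0.00°

sin δ = sin ε · sin L_s = sin 25.19° × sin 180.0° = 0.000000.
δ = arcsin(0.000000) = +0.00°.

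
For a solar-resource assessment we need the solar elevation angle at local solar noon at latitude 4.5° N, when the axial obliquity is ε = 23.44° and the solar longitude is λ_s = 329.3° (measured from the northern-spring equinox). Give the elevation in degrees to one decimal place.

Solar declination: sin δ = sin ε · sin λ_s = sin 23.44° × sin 329.3° = -0.20309, so δ = -11.718°.
At local noon the hour angle is zero, so the zenith angle equals |φ − δ| = |+4.5° − (-11.718°)| = 16.218°.
Elevation = 90° − 16.218° = 73.8°.

73.8°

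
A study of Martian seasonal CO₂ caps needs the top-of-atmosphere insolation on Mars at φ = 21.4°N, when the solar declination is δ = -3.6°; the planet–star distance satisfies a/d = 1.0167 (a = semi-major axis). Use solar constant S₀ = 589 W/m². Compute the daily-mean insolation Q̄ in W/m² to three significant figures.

Q̄ ≈ 173 W/m²

cos H₀ = −tan(+21.4°) tan(-3.600°) = 0.0247, H₀ = 1.5461 rad.
Bracket: H₀ sin φ sin δ + cos φ cos δ sin H₀ = 1.5461×0.36488×-0.06279 + 0.93106×0.99803×0.99970 = -0.035422 + 0.928947 = 0.893525.
Inverse-square distance factor (a/d)² = 1.0167² = 1.033679.
Q̄ = (S₀/π) × 1.033679 × [bracket] = (589/π) × 1.033679 × 0.893525 = 173.2 W/m².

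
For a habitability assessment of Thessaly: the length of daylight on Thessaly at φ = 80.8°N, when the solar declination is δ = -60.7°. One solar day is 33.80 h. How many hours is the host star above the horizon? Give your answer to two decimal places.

cos H₀ = −tan φ · tan δ = 11.0023 ≥ 1, so the host star never rises (polar night) and H₀ = 0.
Daylight = 2H₀/(2π) × 33.80 h = (0.0000/π) × 33.80 = 0.00 h.

0.00 h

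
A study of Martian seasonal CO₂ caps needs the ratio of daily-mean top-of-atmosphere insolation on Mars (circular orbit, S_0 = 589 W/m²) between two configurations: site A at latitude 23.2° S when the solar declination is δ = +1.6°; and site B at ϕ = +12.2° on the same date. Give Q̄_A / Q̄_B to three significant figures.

— Configuration A (ϕ=-23.2°):
cos h₀ = −tan(-23.2°) tan(+1.600°) = 0.0120, h₀ = 1.5588 rad.
Bracket: h₀ sin ϕ sin δ + cos ϕ cos δ sin h₀ = 1.5588×-0.39394×0.02792 + 0.91914×0.99961×0.99993 = -0.017145 + 0.918717 = 0.901572.
Q̄ = (S_0/π) × [bracket] = (589/π) × 0.901572 = 169.03 W/m².
— Configuration B (ϕ=+12.2°):
cos h₀ = −tan(+12.2°) tan(+1.600°) = -0.0060, h₀ = 1.5768 rad.
Bracket: h₀ sin ϕ sin δ + cos ϕ cos δ sin h₀ = 1.5768×0.21132×0.02792 + 0.97742×0.99961×0.99998 = 0.009303 + 0.977019 = 0.986322.
Q̄ = (S_0/π) × [bracket] = (589/π) × 0.986322 = 184.92 W/m².
Ratio Q̄_A / Q̄_B = 169.03 / 184.92 = 0.9141.

Q̄_A / Q̄_B ≈ 0.914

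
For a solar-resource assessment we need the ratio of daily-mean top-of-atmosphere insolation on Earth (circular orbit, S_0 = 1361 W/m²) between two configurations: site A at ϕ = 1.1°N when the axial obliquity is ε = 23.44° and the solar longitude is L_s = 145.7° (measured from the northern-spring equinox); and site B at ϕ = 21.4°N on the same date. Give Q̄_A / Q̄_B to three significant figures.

— Configuration A (ϕ=+1.1°):
Solar declination: sin δ = sin ε · sin L_s = sin 23.44° × sin 145.7° = 0.22416, so δ = +12.954°.
cos h₀ = −tan(+1.1°) tan(+12.954°) = -0.0044, h₀ = 1.5752 rad.
Bracket: h₀ sin ϕ sin δ + cos ϕ cos δ sin h₀ = 1.5752×0.01920×0.22416 + 0.99982×0.97455×0.99999 = 0.006779 + 0.974365 = 0.981144.
Q̄ = (S_0/π) × [bracket] = (1361/π) × 0.981144 = 425.05 W/m².
— Configuration B (ϕ=+21.4°):
cos h₀ = −tan(+21.4°) tan(+12.954°) = -0.0901, h₀ = 1.6611 rad.
Bracket: h₀ sin ϕ sin δ + cos ϕ cos δ sin h₀ = 1.6611×0.36488×0.22416 + 0.93106×0.97455×0.99593 = 0.135864 + 0.903672 = 1.039536.
Q̄ = (S_0/π) × [bracket] = (1361/π) × 1.039536 = 450.35 W/m².
Ratio Q̄_A / Q̄_B = 425.05 / 450.35 = 0.9438.

Q̄_A / Q̄_B ≈ 0.944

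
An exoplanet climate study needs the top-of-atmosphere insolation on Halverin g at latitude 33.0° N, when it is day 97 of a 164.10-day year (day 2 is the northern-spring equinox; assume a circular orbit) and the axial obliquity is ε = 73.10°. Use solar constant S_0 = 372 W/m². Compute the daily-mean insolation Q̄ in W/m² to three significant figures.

Solar longitude: L_s = 360° × (97 − 2)/164.10 = 208.410°.
sin δ = sin 73.10° × sin 208.410° = -0.45522, so δ = -27.079°.
cos h₀ = −tan(+33.0°) tan(-27.079°) = 0.3320, h₀ = 1.2323 rad.
Bracket: h₀ sin ϕ sin δ + cos ϕ cos δ sin h₀ = 1.2323×0.54464×-0.45522 + 0.83867×0.89038×0.94327 = -0.305525 + 0.704373 = 0.398848.
Q̄ = (S_0/π) × [bracket] = (372/π) × 0.398848 = 47.23 W/m².

Q̄ ≈ 47.2 W/m²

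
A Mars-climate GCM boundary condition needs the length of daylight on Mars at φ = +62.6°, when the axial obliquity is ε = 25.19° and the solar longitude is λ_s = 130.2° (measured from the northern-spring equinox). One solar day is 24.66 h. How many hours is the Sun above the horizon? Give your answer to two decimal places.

18.02 h

Solar declination: sin δ = sin ε · sin λ_s = sin 25.19° × sin 130.2° = 0.32509, so δ = +18.971°.
cos H₀ = −tan φ · tan δ = −tan(+62.6°) × tan(+18.971°) = -0.6632, so H₀ = 2.2959 rad = 131.54°.
Daylight = 2H₀/(2π) × 24.66 h = (2.2959/π) × 24.66 = 18.02 h.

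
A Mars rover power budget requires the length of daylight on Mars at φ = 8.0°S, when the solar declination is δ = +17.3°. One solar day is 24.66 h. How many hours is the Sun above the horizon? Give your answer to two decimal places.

cos H₀ = −tan φ · tan δ = −tan(-8.0°) × tan(+17.300°) = 0.0438, so H₀ = 1.5270 rad = 87.49°.
Daylight = 2H₀/(2π) × 24.66 h = (1.5270/π) × 24.66 = 11.99 h.

11.99 h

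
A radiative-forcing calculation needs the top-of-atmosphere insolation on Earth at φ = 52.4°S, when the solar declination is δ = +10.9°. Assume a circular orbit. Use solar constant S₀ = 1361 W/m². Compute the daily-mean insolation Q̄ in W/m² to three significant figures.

cos H₀ = −tan(-52.4°) tan(+10.900°) = 0.2501, H₀ = 1.3181 rad.
Bracket: H₀ sin φ sin δ + cos φ cos δ sin H₀ = 1.3181×-0.79229×0.18910 + 0.61015×0.98196×0.96823 = -0.197480 + 0.580108 = 0.382628.
Q̄ = (S₀/π) × [bracket] = (1361/π) × 0.382628 = 165.8 W/m².

Q̄ ≈ 166 W/m²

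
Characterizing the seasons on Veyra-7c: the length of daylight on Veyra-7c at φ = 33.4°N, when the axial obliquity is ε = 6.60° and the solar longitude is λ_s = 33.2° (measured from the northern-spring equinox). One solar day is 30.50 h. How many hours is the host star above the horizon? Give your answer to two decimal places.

15.65 h

Solar declination: sin δ = sin ε · sin λ_s = sin 6.60° × sin 33.2° = 0.06294, so δ = +3.608°.
cos H₀ = −tan φ · tan δ = −tan(+33.4°) × tan(+3.608°) = -0.0416, so H₀ = 1.6124 rad = 92.38°.
Daylight = 2H₀/(2π) × 30.50 h = (1.6124/π) × 30.50 = 15.65 h.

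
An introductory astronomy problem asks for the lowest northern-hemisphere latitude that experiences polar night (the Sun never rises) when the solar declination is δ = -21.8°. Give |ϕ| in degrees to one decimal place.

|ϕ| = 68.2°

Polar night requires cos h₀ = −tan ϕ tan δ ≥ 1, i.e. tan ϕ tan δ ≤ −1.
The boundary is |tan ϕ| · |tan δ| = 1, so |ϕ| = 90° − |δ| = 90° − 21.8° = 68.2° in the northern hemisphere.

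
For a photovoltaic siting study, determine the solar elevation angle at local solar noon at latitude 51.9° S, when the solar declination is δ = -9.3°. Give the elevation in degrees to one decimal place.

47.4°

At local noon the hour angle is zero, so the zenith angle equals |ϕ − δ| = |-51.9° − (-9.300°)| = 42.600°.
Elevation = 90° − 42.600° = 47.4°.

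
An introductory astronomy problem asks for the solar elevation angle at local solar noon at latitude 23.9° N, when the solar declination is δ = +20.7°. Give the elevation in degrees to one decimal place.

At local noon the hour angle is zero, so the zenith angle equals |ϕ − δ| = |+23.9° − (+20.700°)| = 3.200°.
Elevation = 90° − 3.200° = 86.8°.

86.8°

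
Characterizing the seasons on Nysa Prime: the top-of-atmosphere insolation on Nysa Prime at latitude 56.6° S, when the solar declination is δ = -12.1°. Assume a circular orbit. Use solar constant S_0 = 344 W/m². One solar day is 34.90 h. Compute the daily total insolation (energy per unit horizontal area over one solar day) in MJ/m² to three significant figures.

11.6 MJ/m²

cos h₀ = −tan(-56.6°) tan(-12.100°) = -0.3251, h₀ = 1.9019 rad.
Bracket: h₀ sin ϕ sin δ + cos ϕ cos δ sin h₀ = 1.9019×-0.83485×-0.20962 + 0.55048×0.97778×0.94567 = 0.332835 + 0.509005 = 0.841840.
Q̄ = (S_0/π) × [bracket] = (344/π) × 0.841840 = 92.180 W/m².
Daily total = Q̄ × 34.90 h × 3600 s/h = 92.180 × 34.90 × 3600 / 10⁶ = 11.58 MJ/m².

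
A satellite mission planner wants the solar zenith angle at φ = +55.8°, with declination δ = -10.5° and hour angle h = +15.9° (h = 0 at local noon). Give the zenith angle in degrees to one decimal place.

cos θ_z = sin φ sin δ + cos φ cos δ cos h = -0.150723 + 0.531527 = 0.380804.
θ_z = arccos(0.380804) = 67.6°.

θ_z = 67.6°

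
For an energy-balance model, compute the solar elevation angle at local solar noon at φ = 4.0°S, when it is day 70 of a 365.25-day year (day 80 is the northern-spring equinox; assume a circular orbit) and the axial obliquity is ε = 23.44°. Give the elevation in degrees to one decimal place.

Solar longitude: λ_s = 360° × (70 − 80)/365.25 = -9.856°, i.e. -9.856° + 360° = 350.144°.
sin δ = sin 23.44° × sin 350.144° = -0.06809, so δ = -3.904°.
At local noon the hour angle is zero, so the zenith angle equals |φ − δ| = |-4.0° − (-3.904°)| = 0.096°.
Elevation = 90° − 0.096° = 89.9°.

89.9°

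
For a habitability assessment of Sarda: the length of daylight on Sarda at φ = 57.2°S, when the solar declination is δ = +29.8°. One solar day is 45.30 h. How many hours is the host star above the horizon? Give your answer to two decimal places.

6.87 h

cos H₀ = −tan φ · tan δ = −tan(-57.2°) × tan(+29.800°) = 0.8887, so H₀ = 0.4764 rad = 27.29°.
Daylight = 2H₀/(2π) × 45.30 h = (0.4764/π) × 45.30 = 6.87 h.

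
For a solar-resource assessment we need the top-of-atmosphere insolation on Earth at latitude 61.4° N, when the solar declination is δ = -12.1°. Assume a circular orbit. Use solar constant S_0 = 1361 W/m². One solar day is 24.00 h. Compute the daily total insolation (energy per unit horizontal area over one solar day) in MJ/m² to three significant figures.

cos h₀ = −tan(+61.4°) tan(-12.100°) = 0.3932, h₀ = 1.1667 rad.
Bracket: h₀ sin ϕ sin δ + cos ϕ cos δ sin h₀ = 1.1667×0.87798×-0.20962 + 0.47869×0.97778×0.91945 = -0.214722 + 0.430352 = 0.215630.
Q̄ = (S_0/π) × [bracket] = (1361/π) × 0.215630 = 93.415 W/m².
Daily total = Q̄ × 24.00 h × 3600 s/h = 93.415 × 24.00 × 3600 / 10⁶ = 8.071 MJ/m².

8.07 MJ/m²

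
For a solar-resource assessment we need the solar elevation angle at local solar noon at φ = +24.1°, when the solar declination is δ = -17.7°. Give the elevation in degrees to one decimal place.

48.2°

At local noon the hour angle is zero, so the zenith angle equals |φ − δ| = |+24.1° − (-17.700°)| = 41.800°.
Elevation = 90° − 41.800° = 48.2°.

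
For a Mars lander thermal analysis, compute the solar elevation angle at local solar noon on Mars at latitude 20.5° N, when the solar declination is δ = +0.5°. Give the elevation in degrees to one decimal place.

At local noon the hour angle is zero, so the zenith angle equals |φ − δ| = |+20.5° − (+0.500°)| = 20.000°.
Elevation = 90° − 20.000° = 70.0°.

70.0°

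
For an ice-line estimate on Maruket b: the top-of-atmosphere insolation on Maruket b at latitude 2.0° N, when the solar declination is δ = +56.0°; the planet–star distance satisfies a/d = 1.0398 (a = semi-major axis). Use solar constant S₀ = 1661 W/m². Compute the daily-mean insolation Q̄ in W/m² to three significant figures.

Q̄ ≈ 346 W/m²

cos H₀ = −tan(+2.0°) tan(+56.000°) = -0.0518, H₀ = 1.6226 rad.
Bracket: H₀ sin φ sin δ + cos φ cos δ sin H₀ = 1.6226×0.03490×0.82904 + 0.99939×0.55919×0.99866 = 0.046947 + 0.558100 = 0.605047.
Inverse-square distance factor (a/d)² = 1.0398² = 1.081184.
Q̄ = (S₀/π) × 1.081184 × [bracket] = (1661/π) × 1.081184 × 0.605047 = 345.9 W/m².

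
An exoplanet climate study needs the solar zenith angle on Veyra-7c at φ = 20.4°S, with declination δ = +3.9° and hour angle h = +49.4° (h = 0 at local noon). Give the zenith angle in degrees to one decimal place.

cos θ_z = sin φ sin δ + cos φ cos δ cos h = -0.023708 + 0.608546 = 0.584838.
θ_z = arccos(0.584838) = 54.2°.

θ_z = 54.2°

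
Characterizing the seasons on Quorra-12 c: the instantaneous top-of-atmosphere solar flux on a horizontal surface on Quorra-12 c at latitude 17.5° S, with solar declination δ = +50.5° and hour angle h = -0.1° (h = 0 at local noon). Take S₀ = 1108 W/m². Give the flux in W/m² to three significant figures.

415 W/m²

cos θ_z = sin φ sin δ + cos φ cos δ cos h = -0.232032 + 0.606638 = 0.374606.
Flux = S₀ · cos θ_z = 1108 × 0.374606 = 415.1 W/m².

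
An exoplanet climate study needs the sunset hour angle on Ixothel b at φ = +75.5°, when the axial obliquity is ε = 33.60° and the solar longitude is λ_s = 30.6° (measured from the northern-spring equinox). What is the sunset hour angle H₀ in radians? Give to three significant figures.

H₀ = 3.14 rad

Solar declination: sin δ = sin ε · sin λ_s = sin 33.60° × sin 30.6° = 0.28170, so δ = +16.362°.
Sunrise equation: cos H₀ = −tan φ · tan δ = -1.1352 ≤ −1, so the host star never sets (polar day) and H₀ = π.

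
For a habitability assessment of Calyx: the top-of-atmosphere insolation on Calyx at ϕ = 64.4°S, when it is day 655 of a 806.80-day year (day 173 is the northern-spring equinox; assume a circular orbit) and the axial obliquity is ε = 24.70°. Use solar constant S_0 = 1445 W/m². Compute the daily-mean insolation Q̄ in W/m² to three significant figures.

Q̄ ≈ 376 W/m²

Solar longitude: L_s = 360° × (655 − 173)/806.80 = 215.072°.
sin δ = sin 24.70° × sin 215.072° = -0.24011, so δ = -13.893°.
cos h₀ = −tan(-64.4°) tan(-13.893°) = -0.5162, h₀ = 2.1133 rad.
Bracket: h₀ sin ϕ sin δ + cos ϕ cos δ sin h₀ = 2.1133×-0.90183×-0.24011 + 0.43209×0.97075×0.85644 = 0.457611 + 0.359235 = 0.816846.
Q̄ = (S_0/π) × [bracket] = (1445/π) × 0.816846 = 375.7 W/m².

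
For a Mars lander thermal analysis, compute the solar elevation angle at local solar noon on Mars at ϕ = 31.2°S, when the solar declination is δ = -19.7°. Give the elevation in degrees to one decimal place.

78.5°

At local noon the hour angle is zero, so the zenith angle equals |ϕ − δ| = |-31.2° − (-19.700°)| = 11.500°.
Elevation = 90° − 11.500° = 78.5°.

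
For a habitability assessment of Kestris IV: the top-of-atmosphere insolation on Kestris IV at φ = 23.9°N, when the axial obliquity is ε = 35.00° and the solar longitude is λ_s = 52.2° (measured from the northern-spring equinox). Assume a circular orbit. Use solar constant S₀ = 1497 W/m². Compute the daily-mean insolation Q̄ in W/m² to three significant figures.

Q̄ ≈ 536 W/m²

Solar declination: sin δ = sin ε · sin λ_s = sin 35.00° × sin 52.2° = 0.45321, so δ = +26.950°.
cos H₀ = −tan(+23.9°) tan(+26.950°) = -0.2253, H₀ = 1.7981 rad.
Bracket: H₀ sin φ sin δ + cos φ cos δ sin H₀ = 1.7981×0.40514×0.45321 + 0.91425×0.89140×0.97429 = 0.330155 + 0.794010 = 1.124165.
Q̄ = (S₀/π) × [bracket] = (1497/π) × 1.124165 = 535.7 W/m².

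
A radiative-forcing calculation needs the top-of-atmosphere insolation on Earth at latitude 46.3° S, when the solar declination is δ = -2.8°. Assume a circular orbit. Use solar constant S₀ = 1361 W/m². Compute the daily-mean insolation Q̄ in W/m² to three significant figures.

cos H₀ = −tan(-46.3°) tan(-2.800°) = -0.0512, H₀ = 1.6220 rad.
Bracket: H₀ sin φ sin δ + cos φ cos δ sin H₀ = 1.6220×-0.72297×-0.04885 + 0.69088×0.99881×0.99869 = 0.057284 + 0.689154 = 0.746438.
Q̄ = (S₀/π) × [bracket] = (1361/π) × 0.746438 = 323.4 W/m².

Q̄ ≈ 323 W/m²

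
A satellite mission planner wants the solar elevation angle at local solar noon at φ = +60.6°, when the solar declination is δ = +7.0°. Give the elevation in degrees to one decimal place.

36.4°

At local noon the hour angle is zero, so the zenith angle equals |φ − δ| = |+60.6° − (+7.000°)| = 53.600°.
Elevation = 90° − 53.600° = 36.4°.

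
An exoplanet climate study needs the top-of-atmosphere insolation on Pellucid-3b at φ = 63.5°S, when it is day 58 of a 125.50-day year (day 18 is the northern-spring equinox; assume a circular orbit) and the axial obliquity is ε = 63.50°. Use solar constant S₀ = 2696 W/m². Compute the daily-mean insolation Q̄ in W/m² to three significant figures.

Solar longitude: λ_s = 360° × (58 − 18)/125.50 = 114.741°.
sin δ = sin 63.50° × sin 114.741° = 0.81279, so δ = +54.369°.
cos H₀ = −tan(-63.5°) tan(+54.369°) = 2.7983 ≥ 1 ⇒ polar night, H₀ = 0 and Q̄ = 0.

Q̄ ≈ 0.00 W/m²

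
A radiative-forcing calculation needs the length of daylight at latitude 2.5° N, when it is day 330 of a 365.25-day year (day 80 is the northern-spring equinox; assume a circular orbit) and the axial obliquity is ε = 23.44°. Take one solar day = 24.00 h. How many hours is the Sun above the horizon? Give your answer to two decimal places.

Solar longitude: λ_s = 360° × (330 − 80)/365.25 = 246.407°.
sin δ = sin 23.44° × sin 246.407° = -0.36454, so δ = -21.379°.
cos H₀ = −tan φ · tan δ = −tan(+2.5°) × tan(-21.379°) = 0.0171, so H₀ = 1.5537 rad = 89.02°.
Daylight = 2H₀/(2π) × 24.00 h = (1.5537/π) × 24.00 = 11.87 h.

11.87 h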